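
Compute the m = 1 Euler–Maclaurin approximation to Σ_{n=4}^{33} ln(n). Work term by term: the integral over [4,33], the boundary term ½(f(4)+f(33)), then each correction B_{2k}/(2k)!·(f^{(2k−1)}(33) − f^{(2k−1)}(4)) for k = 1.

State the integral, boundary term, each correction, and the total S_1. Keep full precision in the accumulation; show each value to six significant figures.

The integral term ∫_4^33 ln(x) dx = 80.8396.
½[f(4) + f(33)] = ½[1.38629 + 3.49651] = 2.44140.
Integral + boundary = 83.2810.
k=1: B_{2}/(2)! × [f^{(1)}(33) − f^{(1)}(4)] = 1/12 × (0.0303030 − 0.250000) = -0.0183081.

S_1 ≈ 83.2627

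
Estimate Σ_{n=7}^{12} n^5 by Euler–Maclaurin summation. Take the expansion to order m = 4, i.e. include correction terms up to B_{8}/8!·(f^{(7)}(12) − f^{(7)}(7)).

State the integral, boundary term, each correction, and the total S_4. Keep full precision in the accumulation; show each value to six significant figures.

The integral term ∫_7^12 x^5 dx = 478056.
½[f(7) + f(12)] = ½[16807.0 + 248832] = 132820.
Running total after boundary: 610875.
Correction k=1: B_{2}/2! · (f^{(1)}(12) − f^{(1)}(7)) = 1/12 · (103680 − 12005.0) = 7639.58.
Partial sum through k=1: 618515.
Correction k=2: B_{4}/4! · (f^{(3)}(12) − f^{(3)}(7)) = −1/720 · (8640.00 − 2940.00) = -7.91667.
Partial sum through k=2: 618507.
Correction k=3: B_{6}/6! · (f^{(5)}(12) − f^{(5)}(7)) = 1/30240 · (120.000 − 120.000) = 0.00000.
Partial sum through k=3: 618507.
Correction k=4: B_{8}/8! · (f^{(7)}(12) − f^{(7)}(7)) = −1/1209600 · (0.00000 − 0.00000) = 0.00000.

S_4 ≈ 618507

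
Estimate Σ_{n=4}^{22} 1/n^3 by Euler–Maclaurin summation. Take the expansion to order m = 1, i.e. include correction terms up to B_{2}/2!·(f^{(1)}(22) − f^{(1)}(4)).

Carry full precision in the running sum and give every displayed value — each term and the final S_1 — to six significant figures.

Integral: ∫_4^22 1/x^3 dx = 0.0302169.
½[f(4) + f(22)] = ½[0.0156250 + 9.39144e-05] = 0.00785946.
So far: 0.0380764.
Order-1 term: 1/12 · (-1.28065e-05 − (-0.0117188)) = 0.000975495.

S_1 ≈ 0.0390519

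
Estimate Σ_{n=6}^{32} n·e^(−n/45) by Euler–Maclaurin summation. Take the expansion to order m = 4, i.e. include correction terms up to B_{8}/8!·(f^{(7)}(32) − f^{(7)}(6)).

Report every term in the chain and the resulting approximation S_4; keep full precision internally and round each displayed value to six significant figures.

The integral term ∫_6^32 x·e^(−x/45) dx = 306.867.
½[f(6) + f(32)] = ½[5.25104 + 15.7151] = 10.4831.
So far: 317.350.
k=1: B_{2}/(2)! × [f^{(1)}(32) − f^{(1)}(6)] = 1/12 × (0.141873 − 0.758484) = -0.0513842.
Running total after k=1: 317.299.
k=2: B_{4}/(4)! × [f^{(3)}(32) − f^{(3)}(6)] = −1/720 × (0.000555096 − 0.00123893) = 9.49767e-07.
Running total after k=2: 317.299.
k=3: B_{6}/(6)! × [f^{(5)}(32) − f^{(5)}(6)] = 1/30240 × (5.13645e-07 − 1.03867e-06) = -1.73618e-11.
Running total after k=3: 317.299.
k=4: B_{8}/(8)! × [f^{(7)}(32) − f^{(7)}(6)] = −1/1209600 × (3.71935e-10 − 7.23711e-10) = 2.90820e-16.

S_4 ≈ 317.299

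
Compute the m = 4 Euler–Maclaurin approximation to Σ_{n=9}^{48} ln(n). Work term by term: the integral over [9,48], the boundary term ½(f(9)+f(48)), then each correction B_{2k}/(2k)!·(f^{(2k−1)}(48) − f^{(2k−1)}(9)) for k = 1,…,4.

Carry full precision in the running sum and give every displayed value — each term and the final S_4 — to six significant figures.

S_4 ≈ 130.069

Integral: ∫_9^48 ln(x) dx = 127.043.
Boundary: ½(f(9) + f(48)) = ½(2.19722 + 3.87120) = 3.03421.
Running total after boundary: 130.077.
k=1: B_{2}/(2)! × [f^{(1)}(48) − f^{(1)}(9)] = 1/12 × (0.0208333 − 0.111111) = -0.00752315.
After k=1: 130.069.
k=2: B_{4}/(4)! × [f^{(3)}(48) − f^{(3)}(9)] = −1/720 × (1.80845e-05 − 0.00274348) = 3.78528e-06.
After k=2: 130.069.
k=3: B_{6}/(6)! × [f^{(5)}(48) − f^{(5)}(9)] = 1/30240 × (9.41901e-08 − 0.000406442) = -1.34374e-08.
After k=3: 130.069.
k=4: B_{8}/(8)! × [f^{(7)}(48) − f^{(7)}(9)] = −1/1209600 × (1.22643e-09 − 0.000150534) = 1.24448e-10.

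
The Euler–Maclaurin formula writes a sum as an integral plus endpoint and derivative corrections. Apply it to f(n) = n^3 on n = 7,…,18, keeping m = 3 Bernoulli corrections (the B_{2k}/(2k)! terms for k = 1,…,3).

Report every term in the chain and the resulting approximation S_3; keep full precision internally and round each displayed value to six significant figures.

S_3 ≈ 28800.0

The integral term ∫_7^18 x^3 dx = 25643.8.
Boundary: ½(f(7) + f(18)) = ½(343.000 + 5832.00) = 3087.50.
Integral + boundary = 28731.2.
Correction k=1: B_{2}/2! · (f^{(1)}(18) − f^{(1)}(7)) = 1/12 · (972.000 − 147.000) = 68.7500.
After k=1: 28800.0.
Correction k=2: B_{4}/4! · (f^{(3)}(18) − f^{(3)}(7)) = −1/720 · (6.00000 − 6.00000) = 0.00000.
After k=2: 28800.0.
Correction k=3: B_{6}/6! · (f^{(5)}(18) − f^{(5)}(7)) = 1/30240 · (0.00000 − 0.00000) = 0.00000.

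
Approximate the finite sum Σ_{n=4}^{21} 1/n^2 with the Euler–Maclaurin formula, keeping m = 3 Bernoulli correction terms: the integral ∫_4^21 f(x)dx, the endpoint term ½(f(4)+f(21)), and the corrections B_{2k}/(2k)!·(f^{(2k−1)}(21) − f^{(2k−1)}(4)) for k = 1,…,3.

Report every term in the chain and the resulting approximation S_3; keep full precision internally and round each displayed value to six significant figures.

S_3 ≈ 0.237320

∫_4^21 1/x^2 dx evaluates to 0.202381.
Boundary: ½(f(4) + f(21)) = ½(0.0625000 + 0.00226757) = 0.0323838.
Integral + boundary = 0.234765.
k=1: B_{2}/(2)! × [f^{(1)}(21) − f^{(1)}(4)] = 1/12 × (-0.000215959 − (-0.0312500)) = 0.00258617.
Partial sum through k=1: 0.237351.
k=2: B_{4}/(4)! × [f^{(3)}(21) − f^{(3)}(4)] = −1/720 × (-5.87645e-06 − (-0.0234375)) = -3.25439e-05.
Partial sum through k=2: 0.237318.
k=3: B_{6}/(6)! × [f^{(5)}(21) − f^{(5)}(4)] = 1/30240 × (-3.99758e-07 − (-0.0439453)) = 1.45320e-06.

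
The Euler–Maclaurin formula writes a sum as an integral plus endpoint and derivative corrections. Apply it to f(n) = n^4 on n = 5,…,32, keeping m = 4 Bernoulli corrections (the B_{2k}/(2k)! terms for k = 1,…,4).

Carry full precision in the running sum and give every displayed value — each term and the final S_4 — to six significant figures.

∫_5^32 x^4 dx evaluates to 6.71026e+06.
½[f(5) + f(32)] = ½[625.000 + 1.04858e+06] = 524600.
So far: 7.23486e+06.
Correction k=1: B_{2}/2! · (f^{(1)}(32) − f^{(1)}(5)) = 1/12 · (131072 − 500.000) = 10881.0.
After k=1: 7.24574e+06.
Correction k=2: B_{4}/4! · (f^{(3)}(32) − f^{(3)}(5)) = −1/720 · (768.000 − 120.000) = -0.900000.
After k=2: 7.24574e+06.
Correction k=3: B_{6}/6! · (f^{(5)}(32) − f^{(5)}(5)) = 1/30240 · (0.00000 − 0.00000) = 0.00000.
After k=3: 7.24574e+06.
Correction k=4: B_{8}/8! · (f^{(7)}(32) − f^{(7)}(5)) = −1/1209600 · (0.00000 − 0.00000) = 0.00000.

S_4 ≈ 7.24574e+06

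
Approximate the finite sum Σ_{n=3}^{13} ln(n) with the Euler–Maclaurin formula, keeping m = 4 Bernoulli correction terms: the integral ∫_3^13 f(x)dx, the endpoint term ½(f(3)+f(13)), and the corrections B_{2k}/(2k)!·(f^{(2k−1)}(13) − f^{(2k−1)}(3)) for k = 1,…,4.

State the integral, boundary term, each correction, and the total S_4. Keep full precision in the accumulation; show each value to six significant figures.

S_4 ≈ 21.8590

Integral: ∫_3^13 ln(x) dx = 20.0485.
Boundary: ½(f(3) + f(13)) = ½(1.09861 + 2.56495) = 1.83178.
So far: 21.8803.
k=1: B_{2}/(2)! × [f^{(1)}(13) − f^{(1)}(3)] = 1/12 × (0.0769231 − 0.333333) = -0.0213675.
After k=1: 21.8589.
k=2: B_{4}/(4)! × [f^{(3)}(13) − f^{(3)}(3)] = −1/720 × (0.000910332 − 0.0740741) = 0.000101616.
After k=2: 21.8590.
k=3: B_{6}/(6)! × [f^{(5)}(13) − f^{(5)}(3)] = 1/30240 × (6.46390e-05 − 0.0987654) = -3.26392e-06.
After k=3: 21.8590.
k=4: B_{8}/(8)! × [f^{(7)}(13) − f^{(7)}(3)] = −1/1209600 × (1.14744e-05 − 0.329218) = 2.72162e-07.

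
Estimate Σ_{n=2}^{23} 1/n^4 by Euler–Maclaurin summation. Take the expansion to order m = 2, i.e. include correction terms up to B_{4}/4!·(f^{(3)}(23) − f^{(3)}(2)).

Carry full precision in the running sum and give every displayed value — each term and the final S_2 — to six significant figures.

S_2 ≈ 0.0820056

The integral term ∫_2^23 1/x^4 dx = 0.0416393.
Boundary: ½(f(2) + f(23)) = ½(0.0625000 + 3.57346e-06) = 0.0312518.
Integral + boundary = 0.0728911.
k=1: B_{2}/(2)! × [f^{(1)}(23) − f^{(1)}(2)] = 1/12 × (-6.21471e-07 − (-0.125000)) = 0.0104166.
Running total after k=1: 0.0833077.
k=2: B_{4}/(4)! × [f^{(3)}(23) − f^{(3)}(2)] = −1/720 × (-3.52441e-08 − (-0.937500)) = -0.00130208.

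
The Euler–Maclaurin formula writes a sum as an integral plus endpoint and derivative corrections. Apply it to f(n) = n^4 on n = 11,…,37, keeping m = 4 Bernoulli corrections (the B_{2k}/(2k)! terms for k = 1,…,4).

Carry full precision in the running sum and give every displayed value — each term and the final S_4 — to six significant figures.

The integral term ∫_11^37 x^4 dx = 1.38366e+07.
Endpoint term: (f(11) + f(37))/2 = (14641.0 + 1.87416e+06)/2 = 944401.
Running total after boundary: 1.47810e+07.
Correction k=1: B_{2}/2! · (f^{(1)}(37) − f^{(1)}(11)) = 1/12 · (202612 − 5324.00) = 16440.7.
Partial sum through k=1: 1.47974e+07.
Correction k=2: B_{4}/4! · (f^{(3)}(37) − f^{(3)}(11)) = −1/720 · (888.000 − 264.000) = -0.866667.
Partial sum through k=2: 1.47974e+07.
Correction k=3: B_{6}/6! · (f^{(5)}(37) − f^{(5)}(11)) = 1/30240 · (0.00000 − 0.00000) = 0.00000.
Partial sum through k=3: 1.47974e+07.
Correction k=4: B_{8}/8! · (f^{(7)}(37) − f^{(7)}(11)) = −1/1209600 · (0.00000 − 0.00000) = 0.00000.

S_4 ≈ 1.47974e+07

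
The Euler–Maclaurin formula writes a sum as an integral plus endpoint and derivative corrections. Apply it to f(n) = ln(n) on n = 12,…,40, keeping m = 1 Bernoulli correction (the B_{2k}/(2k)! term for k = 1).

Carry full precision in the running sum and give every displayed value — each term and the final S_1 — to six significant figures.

S_1 ≈ 92.8183

∫_12^40 ln(x) dx evaluates to 89.7363.
Endpoint term: (f(12) + f(40))/2 = (2.48491 + 3.68888)/2 = 3.08689.
Integral + boundary = 92.8232.
Correction k=1: B_{2}/2! · (f^{(1)}(40) − f^{(1)}(12)) = 1/12 · (0.0250000 − 0.0833333) = -0.00486111.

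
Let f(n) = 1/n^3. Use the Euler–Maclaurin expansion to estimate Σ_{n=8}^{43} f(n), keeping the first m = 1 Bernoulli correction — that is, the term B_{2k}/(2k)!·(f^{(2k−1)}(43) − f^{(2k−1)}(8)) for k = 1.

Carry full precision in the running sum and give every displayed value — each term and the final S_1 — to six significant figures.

Integral: ∫_8^43 1/x^3 dx = 0.00754208.
Boundary: ½(f(8) + f(43)) = ½(0.00195312 + 1.25775e-05) = 0.000982851.
Running total after boundary: 0.00852493.
Order-1 term: 1/12 · (-8.77501e-07 − (-0.000732422)) = 6.09620e-05.

S_1 ≈ 0.00858590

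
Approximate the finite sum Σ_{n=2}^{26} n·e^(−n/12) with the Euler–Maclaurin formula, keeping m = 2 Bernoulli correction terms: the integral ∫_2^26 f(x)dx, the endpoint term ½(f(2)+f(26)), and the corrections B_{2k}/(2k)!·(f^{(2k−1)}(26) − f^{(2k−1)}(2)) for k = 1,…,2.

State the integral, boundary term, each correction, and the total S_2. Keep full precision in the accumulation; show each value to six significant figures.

S_2 ≈ 92.2359

Integral: ∫_2^26 x·e^(−x/12) dx = 89.9701.
Endpoint term: (f(2) + f(26))/2 = (1.69296 + 2.97853)/2 = 2.33575.
Integral + boundary = 92.3058.
Correction k=1: B_{2}/2! · (f^{(1)}(26) − f^{(1)}(2)) = 1/12 · (-0.133652 − 0.705401) = -0.0699211.
Partial sum through k=1: 92.2359.
Correction k=2: B_{4}/4! · (f^{(3)}(26) − f^{(3)}(2)) = −1/720 · (0.000662956 − 0.0166553) = 2.22116e-05.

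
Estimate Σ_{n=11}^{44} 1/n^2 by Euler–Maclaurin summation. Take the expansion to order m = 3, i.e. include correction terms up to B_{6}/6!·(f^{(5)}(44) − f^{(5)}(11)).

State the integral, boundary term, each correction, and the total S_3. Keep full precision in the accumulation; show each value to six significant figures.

The integral term ∫_11^44 1/x^2 dx = 0.0681818.
½[f(11) + f(44)] = ½[0.00826446 + 0.000516529] = 0.00439050.
Integral + boundary = 0.0725723.
Correction k=1: B_{2}/2! · (f^{(1)}(44) − f^{(1)}(11)) = 1/12 · (-2.34786e-05 − (-0.00150263)) = 0.000123263.
Partial sum through k=1: 0.0726956.
Correction k=2: B_{4}/4! · (f^{(3)}(44) − f^{(3)}(11)) = −1/720 · (-1.45528e-07 − (-0.000149021)) = -2.06772e-07.
Partial sum through k=2: 0.0726954.
Correction k=3: B_{6}/6! · (f^{(5)}(44) − f^{(5)}(11)) = 1/30240 · (-2.25509e-09 − (-3.69474e-05)) = 1.22173e-09.

S_3 ≈ 0.0726954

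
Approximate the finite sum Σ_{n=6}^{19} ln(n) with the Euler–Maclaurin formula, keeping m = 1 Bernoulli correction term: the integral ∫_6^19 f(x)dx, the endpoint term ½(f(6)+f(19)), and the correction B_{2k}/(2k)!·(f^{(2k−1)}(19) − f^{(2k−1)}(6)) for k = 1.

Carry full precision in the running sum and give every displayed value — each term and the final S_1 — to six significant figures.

S_1 ≈ 34.5524

The integral term ∫_6^19 ln(x) dx = 32.1938.
½[f(6) + f(19)] = ½[1.79176 + 2.94444] = 2.36810.
Running total after boundary: 34.5619.
Correction k=1: B_{2}/2! · (f^{(1)}(19) − f^{(1)}(6)) = 1/12 · (0.0526316 − 0.166667) = -0.00950292.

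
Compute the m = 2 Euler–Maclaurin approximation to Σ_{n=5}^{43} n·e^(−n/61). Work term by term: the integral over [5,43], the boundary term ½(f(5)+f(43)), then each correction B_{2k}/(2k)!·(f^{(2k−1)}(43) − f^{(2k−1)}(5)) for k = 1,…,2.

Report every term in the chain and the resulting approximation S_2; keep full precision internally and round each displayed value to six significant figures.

Integral: ∫_5^43 x·e^(−x/61) dx = 574.281.
½[f(5) + f(43)] = ½[4.60651 + 21.2484] = 12.9275.
Running total after boundary: 587.208.
Correction k=1: B_{2}/2! · (f^{(1)}(43) − f^{(1)}(5)) = 1/12 · (0.145814 − 0.845786) = -0.0583309.
Partial sum through k=1: 587.150.
Correction k=2: B_{4}/4! · (f^{(3)}(43) − f^{(3)}(5)) = −1/720 · (0.000304787 − 0.000722491) = 5.80145e-07.

S_2 ≈ 587.150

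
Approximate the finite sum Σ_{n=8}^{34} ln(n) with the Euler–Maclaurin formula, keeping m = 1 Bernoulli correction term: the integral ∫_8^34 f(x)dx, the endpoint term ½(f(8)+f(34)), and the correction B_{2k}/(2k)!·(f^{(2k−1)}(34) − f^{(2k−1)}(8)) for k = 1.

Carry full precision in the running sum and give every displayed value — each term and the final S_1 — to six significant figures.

S_1 ≈ 80.0557

Integral: ∫_8^34 ln(x) dx = 77.2607.
Endpoint term: (f(8) + f(34))/2 = (2.07944 + 3.52636)/2 = 2.80290.
So far: 80.0636.
Correction k=1: B_{2}/2! · (f^{(1)}(34) − f^{(1)}(8)) = 1/12 · (0.0294118 − 0.125000) = -0.00796569.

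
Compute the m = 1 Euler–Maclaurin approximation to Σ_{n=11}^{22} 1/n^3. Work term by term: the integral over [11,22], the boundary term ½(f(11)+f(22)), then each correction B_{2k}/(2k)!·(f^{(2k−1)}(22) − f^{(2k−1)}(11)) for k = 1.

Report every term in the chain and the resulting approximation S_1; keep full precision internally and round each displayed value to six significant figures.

S_1 ≈ 0.00353780

∫_11^22 1/x^3 dx evaluates to 0.00309917.
Endpoint term: (f(11) + f(22))/2 = (0.000751315 + 9.39144e-05)/2 = 0.000422615.
So far: 0.00352179.
Correction k=1: B_{2}/2! · (f^{(1)}(22) − f^{(1)}(11)) = 1/12 · (-1.28065e-05 − (-0.000204904)) = 1.60081e-05.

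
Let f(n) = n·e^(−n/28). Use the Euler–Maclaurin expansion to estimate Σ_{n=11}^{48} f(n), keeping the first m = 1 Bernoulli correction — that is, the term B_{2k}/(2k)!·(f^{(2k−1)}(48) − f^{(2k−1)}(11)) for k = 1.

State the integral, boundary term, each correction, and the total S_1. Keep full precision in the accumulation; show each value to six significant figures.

S_1 ≈ 361.991

Integral: ∫_11^48 x·e^(−x/28) dx = 354.000.
Boundary: ½(f(11) + f(48)) = ½(7.42638 + 8.64443) = 8.03540.
Integral + boundary = 362.036.
k=1: B_{2}/(2)! × [f^{(1)}(48) − f^{(1)}(11)] = 1/12 × (-0.128637 − 0.409897) = -0.0448779.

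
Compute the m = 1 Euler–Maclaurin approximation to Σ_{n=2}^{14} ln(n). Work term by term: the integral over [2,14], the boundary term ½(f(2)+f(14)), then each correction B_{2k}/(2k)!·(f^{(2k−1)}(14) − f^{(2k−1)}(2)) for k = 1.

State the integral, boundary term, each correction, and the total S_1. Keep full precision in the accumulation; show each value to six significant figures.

S_1 ≈ 25.1909

Integral: ∫_2^14 ln(x) dx = 23.5605.
Boundary: ½(f(2) + f(14)) = ½(0.693147 + 2.63906) = 1.66610.
So far: 25.2266.
Correction k=1: B_{2}/2! · (f^{(1)}(14) − f^{(1)}(2)) = 1/12 · (0.0714286 − 0.500000) = -0.0357143.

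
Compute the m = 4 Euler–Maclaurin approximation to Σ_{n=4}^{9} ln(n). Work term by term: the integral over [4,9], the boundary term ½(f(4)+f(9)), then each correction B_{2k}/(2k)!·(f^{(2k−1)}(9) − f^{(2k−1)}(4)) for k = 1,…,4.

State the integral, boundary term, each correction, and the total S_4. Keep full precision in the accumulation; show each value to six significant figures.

S_4 ≈ 11.0101

Integral: ∫_4^9 ln(x) dx = 9.22984.
½[f(4) + f(9)] = ½[1.38629 + 2.19722] = 1.79176.
Running total after boundary: 11.0216.
Correction k=1: B_{2}/2! · (f^{(1)}(9) − f^{(1)}(4)) = 1/12 · (0.111111 − 0.250000) = -0.0115741.
Partial sum through k=1: 11.0100.
Correction k=2: B_{4}/4! · (f^{(3)}(9) − f^{(3)}(4)) = −1/720 · (0.00274348 − 0.0312500) = 3.95924e-05.
Partial sum through k=2: 11.0101.
Correction k=3: B_{6}/6! · (f^{(5)}(9) − f^{(5)}(4)) = 1/30240 · (0.000406442 − 0.0234375) = -7.61609e-07.
Partial sum through k=3: 11.0101.
Correction k=4: B_{8}/8! · (f^{(7)}(9) − f^{(7)}(4)) = −1/1209600 · (0.000150534 − 0.0439453) = 3.62060e-08.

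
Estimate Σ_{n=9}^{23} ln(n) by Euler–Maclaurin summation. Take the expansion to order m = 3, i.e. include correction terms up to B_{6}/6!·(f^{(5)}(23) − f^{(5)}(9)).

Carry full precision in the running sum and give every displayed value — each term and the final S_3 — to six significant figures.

S_3 ≈ 41.0021

The integral term ∫_9^23 ln(x) dx = 38.3413.
Endpoint term: (f(9) + f(23))/2 = (2.19722 + 3.13549)/2 = 2.66636.
Running total after boundary: 41.0077.
Correction k=1: B_{2}/2! · (f^{(1)}(23) − f^{(1)}(9)) = 1/12 · (0.0434783 − 0.111111) = -0.00563607.
Running total after k=1: 41.0021.
Correction k=2: B_{4}/4! · (f^{(3)}(23) − f^{(3)}(9)) = −1/720 · (0.000164379 − 0.00274348) = 3.58209e-06.
Running total after k=2: 41.0021.
Correction k=3: B_{6}/6! · (f^{(5)}(23) − f^{(5)}(9)) = 1/30240 · (3.72883e-06 − 0.000406442) = -1.33172e-08.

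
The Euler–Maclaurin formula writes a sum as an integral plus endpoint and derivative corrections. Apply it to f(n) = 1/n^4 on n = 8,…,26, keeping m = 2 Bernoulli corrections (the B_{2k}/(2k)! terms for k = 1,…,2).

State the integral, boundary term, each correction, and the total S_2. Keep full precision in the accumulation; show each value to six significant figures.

S_2 ≈ 0.000765306

∫_8^26 1/x^4 dx evaluates to 0.000632076.
½[f(8) + f(26)] = ½[0.000244141 + 2.18830e-06] = 0.000123164.
So far: 0.000755241.
Order-1 term: 1/12 · (-3.36661e-07 − (-0.000122070)) = 1.01445e-05.
After k=1: 0.000765385.
Order-2 term: −1/720 · (-1.49406e-08 − (-5.72205e-05)) = -7.94521e-08.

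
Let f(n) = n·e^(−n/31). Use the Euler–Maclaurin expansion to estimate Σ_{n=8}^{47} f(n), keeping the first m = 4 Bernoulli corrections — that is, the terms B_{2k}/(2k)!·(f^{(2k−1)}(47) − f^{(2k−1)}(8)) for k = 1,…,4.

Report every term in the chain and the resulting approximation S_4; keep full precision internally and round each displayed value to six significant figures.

S_4 ≈ 411.304

The integral term ∫_8^47 x·e^(−x/31) dx = 403.111.
Boundary: ½(f(8) + f(47)) = ½(6.18036 + 10.3193) = 8.24985.
So far: 411.361.
Order-1 term: 1/12 · (-0.113321 − 0.573179) = -0.0572084.
After k=1: 411.304.
Order-2 term: −1/720 · (0.000339021 − 0.00220423) = 2.59058e-06.
After k=2: 411.304.
Order-3 term: 1/30240 · (8.28264e-07 − 3.96673e-06) = -1.03785e-10.
After k=3: 411.304.
Order-4 term: −1/1209600 · (1.35666e-09 − 5.86865e-09) = 3.73015e-15.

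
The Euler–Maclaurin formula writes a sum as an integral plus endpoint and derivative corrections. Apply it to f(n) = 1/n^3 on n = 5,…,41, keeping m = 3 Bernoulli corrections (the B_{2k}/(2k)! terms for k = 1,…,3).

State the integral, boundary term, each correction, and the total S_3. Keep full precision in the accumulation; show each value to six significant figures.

∫_5^41 1/x^3 dx evaluates to 0.0197026.
Boundary: ½(f(5) + f(41)) = ½(0.00800000 + 1.45094e-05) = 0.00400725.
Integral + boundary = 0.0237098.
k=1: B_{2}/(2)! × [f^{(1)}(41) − f^{(1)}(5)] = 1/12 × (-1.06166e-06 − (-0.00480000)) = 0.000399912.
After k=1: 0.0241097.
k=2: B_{4}/(4)! × [f^{(3)}(41) − f^{(3)}(5)] = −1/720 × (-1.26313e-08 − (-0.00384000)) = -5.33332e-06.
After k=2: 0.0241044.
k=3: B_{6}/(6)! × [f^{(5)}(41) − f^{(5)}(5)] = 1/30240 × (-3.15595e-10 − (-0.00645120)) = 2.13333e-07.

S_3 ≈ 0.0241046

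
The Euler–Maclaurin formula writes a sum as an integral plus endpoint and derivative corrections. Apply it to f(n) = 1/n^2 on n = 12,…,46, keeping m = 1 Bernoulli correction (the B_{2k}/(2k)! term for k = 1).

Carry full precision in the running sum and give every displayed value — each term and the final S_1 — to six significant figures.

Integral: ∫_12^46 1/x^2 dx = 0.0615942.
Boundary: ½(f(12) + f(46)) = ½(0.00694444 + 0.000472590) = 0.00370852.
Running total after boundary: 0.0653027.
k=1: B_{2}/(2)! × [f^{(1)}(46) − f^{(1)}(12)] = 1/12 × (-2.05474e-05 − (-0.00115741)) = 9.47383e-05.

S_1 ≈ 0.0653975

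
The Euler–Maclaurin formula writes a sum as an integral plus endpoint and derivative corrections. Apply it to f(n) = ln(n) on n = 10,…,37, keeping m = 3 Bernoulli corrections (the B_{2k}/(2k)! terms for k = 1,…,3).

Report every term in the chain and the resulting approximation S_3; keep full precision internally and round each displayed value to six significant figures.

S_3 ≈ 86.5288

Integral: ∫_10^37 ln(x) dx = 83.5781.
Endpoint term: (f(10) + f(37))/2 = (2.30259 + 3.61092)/2 = 2.95675.
Running total after boundary: 86.5349.
k=1: B_{2}/(2)! × [f^{(1)}(37) − f^{(1)}(10)] = 1/12 × (0.0270270 − 0.100000) = -0.00608108.
Partial sum through k=1: 86.5288.
k=2: B_{4}/(4)! × [f^{(3)}(37) − f^{(3)}(10)] = −1/720 × (3.94843e-05 − 0.00200000) = 2.72294e-06.
Partial sum through k=2: 86.5288.
k=3: B_{6}/(6)! × [f^{(5)}(37) − f^{(5)}(10)] = 1/30240 × (3.46101e-07 − 0.000240000) = -7.92506e-09.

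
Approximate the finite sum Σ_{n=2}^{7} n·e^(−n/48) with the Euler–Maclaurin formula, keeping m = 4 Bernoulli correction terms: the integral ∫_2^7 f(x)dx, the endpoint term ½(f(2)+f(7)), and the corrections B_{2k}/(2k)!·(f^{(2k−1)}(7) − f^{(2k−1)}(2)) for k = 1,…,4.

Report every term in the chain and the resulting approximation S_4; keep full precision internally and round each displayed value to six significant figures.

∫_2^7 x·e^(−x/48) dx evaluates to 20.2981.
½[f(2) + f(7)] = ½[1.91838 + 6.05011] = 3.98425.
So far: 24.2823.
Correction k=1: B_{2}/2! · (f^{(1)}(7) − f^{(1)}(2)) = 1/12 · (0.738258 − 0.919223) = -0.0150805.
Partial sum through k=1: 24.2673.
Correction k=2: B_{4}/4! · (f^{(3)}(7) − f^{(3)}(2)) = −1/720 · (0.00107069 − 0.00123160) = 2.23489e-07.
Partial sum through k=2: 24.2673.
Correction k=3: B_{6}/6! · (f^{(5)}(7) − f^{(5)}(2)) = 1/30240 · (7.90342e-07 − 8.95932e-07) = -3.49174e-12.
Partial sum through k=3: 24.2673.
Correction k=4: B_{8}/8! · (f^{(7)}(7) − f^{(7)}(2)) = −1/1209600 · (4.84365e-10 − 5.45710e-10) = 5.07155e-17.

S_4 ≈ 24.2673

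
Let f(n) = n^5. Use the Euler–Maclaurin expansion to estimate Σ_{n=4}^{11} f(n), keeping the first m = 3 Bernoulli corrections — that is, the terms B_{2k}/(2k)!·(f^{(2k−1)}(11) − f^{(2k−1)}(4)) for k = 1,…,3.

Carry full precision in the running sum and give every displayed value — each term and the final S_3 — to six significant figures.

S_3 ≈ 381600

Integral: ∫_4^11 x^5 dx = 294578.
Boundary: ½(f(4) + f(11)) = ½(1024.00 + 161051) = 81037.5.
Running total after boundary: 375615.
Order-1 term: 1/12 · (73205.0 − 1280.00) = 5993.75.
Running total after k=1: 381609.
Order-2 term: −1/720 · (7260.00 − 960.000) = -8.75000.
Running total after k=2: 381600.
Order-3 term: 1/30240 · (120.000 − 120.000) = 0.00000.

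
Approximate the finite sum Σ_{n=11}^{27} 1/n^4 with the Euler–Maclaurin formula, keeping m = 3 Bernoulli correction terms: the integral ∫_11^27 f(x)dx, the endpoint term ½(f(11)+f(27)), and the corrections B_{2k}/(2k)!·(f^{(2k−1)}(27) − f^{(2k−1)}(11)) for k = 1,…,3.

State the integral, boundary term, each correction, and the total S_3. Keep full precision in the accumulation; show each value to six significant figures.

∫_11^27 1/x^4 dx evaluates to 0.000233503.
Boundary: ½(f(11) + f(27)) = ½(6.83013e-05 + 1.88168e-06) = 3.50915e-05.
So far: 0.000268595.
Order-1 term: 1/12 · (-2.78767e-07 − (-2.48369e-05)) = 2.04651e-06.
After k=1: 0.000270641.
Order-2 term: −1/720 · (-1.14719e-08 − (-6.15790e-06)) = -8.53670e-09.
After k=2: 0.000270633.
Order-3 term: 1/30240 · (-8.81242e-10 − (-2.84994e-06)) = 9.42148e-11.

S_3 ≈ 0.000270633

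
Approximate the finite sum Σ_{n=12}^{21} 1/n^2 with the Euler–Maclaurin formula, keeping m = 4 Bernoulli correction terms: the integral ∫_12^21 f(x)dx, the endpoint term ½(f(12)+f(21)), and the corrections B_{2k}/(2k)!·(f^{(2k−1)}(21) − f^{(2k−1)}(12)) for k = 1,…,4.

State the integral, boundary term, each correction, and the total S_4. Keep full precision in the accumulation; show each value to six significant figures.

∫_12^21 1/x^2 dx evaluates to 0.0357143.
Endpoint term: (f(12) + f(21))/2 = (0.00694444 + 0.00226757)/2 = 0.00460601.
So far: 0.0403203.
Order-1 term: 1/12 · (-0.000215959 − (-0.00115741)) = 7.84540e-05.
Partial sum through k=1: 0.0403987.
Order-2 term: −1/720 · (-5.87645e-06 − (-9.64506e-05)) = -1.25797e-07.
Partial sum through k=2: 0.0403986.
Order-3 term: 1/30240 · (-3.99758e-07 − (-2.00939e-05)) = 6.51261e-10.
Partial sum through k=3: 0.0403986.
Order-4 term: −1/1209600 · (-5.07630e-08 − (-7.81429e-06)) = -6.41826e-12.

S_4 ≈ 0.0403986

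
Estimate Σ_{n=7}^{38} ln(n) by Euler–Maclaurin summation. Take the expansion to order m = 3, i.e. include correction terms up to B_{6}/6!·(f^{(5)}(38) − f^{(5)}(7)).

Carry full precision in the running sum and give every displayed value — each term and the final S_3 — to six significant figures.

S_3 ≈ 96.3889

∫_7^38 ln(x) dx evaluates to 93.6069.
½[f(7) + f(38)] = ½[1.94591 + 3.63759] = 2.79175.
So far: 96.3987.
Order-1 term: 1/12 · (0.0263158 − 0.142857) = -0.00971178.
Partial sum through k=1: 96.3889.
Order-2 term: −1/720 · (3.64485e-05 − 0.00583090) = 8.04785e-06.
Partial sum through k=2: 96.3889.
Order-3 term: 1/30240 · (3.02896e-07 − 0.00142798) = -4.72114e-08.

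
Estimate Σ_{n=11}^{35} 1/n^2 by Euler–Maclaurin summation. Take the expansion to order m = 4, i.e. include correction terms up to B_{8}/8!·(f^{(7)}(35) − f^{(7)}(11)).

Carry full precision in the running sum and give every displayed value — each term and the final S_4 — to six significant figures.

S_4 ≈ 0.0669992

∫_11^35 1/x^2 dx evaluates to 0.0623377.
½[f(11) + f(35)] = ½[0.00826446 + 0.000816327] = 0.00454039.
So far: 0.0668781.
k=1: B_{2}/(2)! × [f^{(1)}(35) − f^{(1)}(11)] = 1/12 × (-4.66472e-05 − (-0.00150263)) = 0.000121332.
Partial sum through k=1: 0.0669994.
k=2: B_{4}/(4)! × [f^{(3)}(35) − f^{(3)}(11)] = −1/720 × (-4.56952e-07 − (-0.000149021)) = -2.06339e-07.
Partial sum through k=2: 0.0669992.
k=3: B_{6}/(6)! × [f^{(5)}(35) − f^{(5)}(11)] = 1/30240 × (-1.11907e-08 − (-3.69474e-05)) = 1.22143e-09.
Partial sum through k=3: 0.0669992.
k=4: B_{8}/(8)! × [f^{(7)}(35) − f^{(7)}(11)] = −1/1209600 × (-5.11574e-10 − (-1.70996e-05)) = -1.41362e-11.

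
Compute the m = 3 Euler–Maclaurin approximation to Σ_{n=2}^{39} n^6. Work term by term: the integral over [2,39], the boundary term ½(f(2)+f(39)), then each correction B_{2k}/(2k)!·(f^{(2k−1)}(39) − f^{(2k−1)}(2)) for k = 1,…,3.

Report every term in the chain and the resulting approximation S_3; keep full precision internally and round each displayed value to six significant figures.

S_3 ≈ 2.14089e+10

Integral: ∫_2^39 x^6 dx = 1.96044e+10.
Boundary: ½(f(2) + f(39)) = ½(64.0000 + 3.51874e+09) = 1.75937e+09.
So far: 2.13638e+10.
Order-1 term: 1/12 · (5.41345e+08 − 192.000) = 4.51121e+07.
Running total after k=1: 2.14089e+10.
Order-2 term: −1/720 · (7.11828e+06 − 960.000) = -9885.17.
Running total after k=2: 2.14089e+10.
Order-3 term: 1/30240 · (28080.0 − 1440.00) = 0.880952.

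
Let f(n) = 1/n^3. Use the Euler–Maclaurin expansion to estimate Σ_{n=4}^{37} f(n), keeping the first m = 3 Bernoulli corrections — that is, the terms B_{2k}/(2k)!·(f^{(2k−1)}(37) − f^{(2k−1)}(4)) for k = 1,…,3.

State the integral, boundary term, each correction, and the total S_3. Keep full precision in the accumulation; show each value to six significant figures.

Integral: ∫_4^37 1/x^3 dx = 0.0308848.
Endpoint term: (f(4) + f(37))/2 = (0.0156250 + 1.97422e-05)/2 = 0.00782237.
Integral + boundary = 0.0387071.
k=1: B_{2}/(2)! × [f^{(1)}(37) − f^{(1)}(4)] = 1/12 × (-1.60072e-06 − (-0.0117188)) = 0.000976429.
Partial sum through k=1: 0.0396836.
k=2: B_{4}/(4)! × [f^{(3)}(37) − f^{(3)}(4)] = −1/720 × (-2.33852e-08 − (-0.0146484)) = -2.03450e-05.
Partial sum through k=2: 0.0396632.
k=3: B_{6}/(6)! × [f^{(5)}(37) − f^{(5)}(4)] = 1/30240 × (-7.17442e-10 − (-0.0384521)) = 1.27157e-06.

S_3 ≈ 0.0396645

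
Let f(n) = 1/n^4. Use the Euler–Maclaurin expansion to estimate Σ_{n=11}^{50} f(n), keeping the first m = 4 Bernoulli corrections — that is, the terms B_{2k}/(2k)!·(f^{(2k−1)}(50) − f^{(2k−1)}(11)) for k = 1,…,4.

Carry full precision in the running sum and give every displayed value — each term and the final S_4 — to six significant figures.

The integral term ∫_11^50 1/x^4 dx = 0.000247772.
Boundary: ½(f(11) + f(50)) = ½(6.83013e-05 + 1.60000e-07) = 3.42307e-05.
Integral + boundary = 0.000282002.
Order-1 term: 1/12 · (-1.28000e-08 − (-2.48369e-05)) = 2.06867e-06.
After k=1: 0.000284071.
Order-2 term: −1/720 · (-1.53600e-10 − (-6.15790e-06)) = -8.55242e-09.
After k=2: 0.000284062.
Order-3 term: 1/30240 · (-3.44064e-12 − (-2.84994e-06)) = 9.42438e-11.
After k=3: 0.000284062.
Order-4 term: −1/1209600 · (-1.23863e-13 − (-2.11979e-06)) = -1.75247e-12.

S_4 ≈ 0.000284062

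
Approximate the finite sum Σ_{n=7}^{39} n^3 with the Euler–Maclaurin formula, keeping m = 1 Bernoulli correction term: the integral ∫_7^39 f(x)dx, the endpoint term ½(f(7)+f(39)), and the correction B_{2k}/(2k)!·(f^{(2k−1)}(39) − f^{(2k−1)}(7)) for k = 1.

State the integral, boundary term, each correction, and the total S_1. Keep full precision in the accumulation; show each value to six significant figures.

∫_7^39 x^3 dx evaluates to 577760.
Endpoint term: (f(7) + f(39))/2 = (343.000 + 59319.0)/2 = 29831.0.
Integral + boundary = 607591.
Order-1 term: 1/12 · (4563.00 − 147.000) = 368.000.

S_1 ≈ 607959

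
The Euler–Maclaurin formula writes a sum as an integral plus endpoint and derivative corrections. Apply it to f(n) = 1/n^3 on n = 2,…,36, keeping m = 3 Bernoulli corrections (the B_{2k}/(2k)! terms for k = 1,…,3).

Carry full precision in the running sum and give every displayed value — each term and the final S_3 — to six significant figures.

Integral: ∫_2^36 1/x^3 dx = 0.124614.
½[f(2) + f(36)] = ½[0.125000 + 2.14335e-05] = 0.0625107.
Running total after boundary: 0.187125.
Order-1 term: 1/12 · (-1.78612e-06 − (-0.187500)) = 0.0156249.
After k=1: 0.202750.
Order-2 term: −1/720 · (-2.75636e-08 − (-0.937500)) = -0.00130208.
After k=2: 0.201448.
Order-3 term: 1/30240 · (-8.93265e-10 − (-9.84375)) = 0.000325521.

S_3 ≈ 0.201773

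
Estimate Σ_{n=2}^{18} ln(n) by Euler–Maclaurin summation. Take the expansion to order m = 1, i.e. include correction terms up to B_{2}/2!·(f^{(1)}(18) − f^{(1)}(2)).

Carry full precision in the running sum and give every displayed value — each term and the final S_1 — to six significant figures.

S_1 ≈ 36.3951

The integral term ∫_2^18 ln(x) dx = 34.6404.
½[f(2) + f(18)] = ½[0.693147 + 2.89037] = 1.79176.
So far: 36.4322.
Correction k=1: B_{2}/2! · (f^{(1)}(18) − f^{(1)}(2)) = 1/12 · (0.0555556 − 0.500000) = -0.0370370.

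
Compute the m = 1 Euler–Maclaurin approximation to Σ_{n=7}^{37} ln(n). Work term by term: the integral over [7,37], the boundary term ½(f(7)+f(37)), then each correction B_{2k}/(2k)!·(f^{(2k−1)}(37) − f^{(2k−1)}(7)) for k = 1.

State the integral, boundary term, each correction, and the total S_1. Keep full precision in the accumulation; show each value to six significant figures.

Integral: ∫_7^37 ln(x) dx = 89.9826.
Endpoint term: (f(7) + f(37))/2 = (1.94591 + 3.61092)/2 = 2.77841.
Running total after boundary: 92.7610.
Correction k=1: B_{2}/2! · (f^{(1)}(37) − f^{(1)}(7)) = 1/12 · (0.0270270 − 0.142857) = -0.00965251.

S_1 ≈ 92.7514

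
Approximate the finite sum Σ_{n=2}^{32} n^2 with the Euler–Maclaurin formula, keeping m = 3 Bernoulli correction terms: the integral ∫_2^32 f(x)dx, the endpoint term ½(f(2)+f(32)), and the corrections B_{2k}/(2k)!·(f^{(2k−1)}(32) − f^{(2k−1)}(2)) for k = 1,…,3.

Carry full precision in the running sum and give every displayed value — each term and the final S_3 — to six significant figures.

∫_2^32 x^2 dx evaluates to 10920.0.
½[f(2) + f(32)] = ½[4.00000 + 1024.00] = 514.000.
Integral + boundary = 11434.0.
Correction k=1: B_{2}/2! · (f^{(1)}(32) − f^{(1)}(2)) = 1/12 · (64.0000 − 4.00000) = 5.00000.
Running total after k=1: 11439.0.
Correction k=2: B_{4}/4! · (f^{(3)}(32) − f^{(3)}(2)) = −1/720 · (0.00000 − 0.00000) = 0.00000.
Running total after k=2: 11439.0.
Correction k=3: B_{6}/6! · (f^{(5)}(32) − f^{(5)}(2)) = 1/30240 · (0.00000 − 0.00000) = 0.00000.

S_3 ≈ 11439.0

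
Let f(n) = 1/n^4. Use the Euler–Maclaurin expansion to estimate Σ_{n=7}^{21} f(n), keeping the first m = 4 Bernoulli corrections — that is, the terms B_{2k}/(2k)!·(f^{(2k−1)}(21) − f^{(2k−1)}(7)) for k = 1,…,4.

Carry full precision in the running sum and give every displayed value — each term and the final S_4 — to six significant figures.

Integral: ∫_7^21 1/x^4 dx = 0.000935824.
Endpoint term: (f(7) + f(21))/2 = (0.000416493 + 5.14189e-06)/2 = 0.000210818.
Running total after boundary: 0.00114664.
k=1: B_{2}/(2)! × [f^{(1)}(21) − f^{(1)}(7)] = 1/12 × (-9.79408e-07 − (-0.000237996)) = 1.97514e-05.
After k=1: 0.00116639.
k=2: B_{4}/(4)! × [f^{(3)}(21) − f^{(3)}(7)] = −1/720 × (-6.66264e-08 − (-0.000145712)) = -2.02285e-07.
After k=2: 0.00116619.
k=3: B_{6}/(6)! × [f^{(5)}(21) − f^{(5)}(7)] = 1/30240 × (-8.46049e-09 − (-0.000166528)) = 5.50659e-09.
After k=3: 0.00116620.
k=4: B_{8}/(8)! × [f^{(7)}(21) − f^{(7)}(7)] = −1/1209600 × (-1.72663e-09 − (-0.000305868)) = -2.52865e-10.

S_4 ≈ 0.00116620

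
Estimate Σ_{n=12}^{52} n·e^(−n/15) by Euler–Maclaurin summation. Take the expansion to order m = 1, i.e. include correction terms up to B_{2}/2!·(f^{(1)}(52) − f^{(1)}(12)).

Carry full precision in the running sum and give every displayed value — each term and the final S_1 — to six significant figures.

Integral: ∫_12^52 x·e^(−x/15) dx = 150.601.
½[f(12) + f(52)] = ½[5.39195 + 1.62349] = 3.50772.
Integral + boundary = 154.109.
Order-1 term: 1/12 · (-0.0770116 − 0.0898658) = -0.0139065.

S_1 ≈ 154.095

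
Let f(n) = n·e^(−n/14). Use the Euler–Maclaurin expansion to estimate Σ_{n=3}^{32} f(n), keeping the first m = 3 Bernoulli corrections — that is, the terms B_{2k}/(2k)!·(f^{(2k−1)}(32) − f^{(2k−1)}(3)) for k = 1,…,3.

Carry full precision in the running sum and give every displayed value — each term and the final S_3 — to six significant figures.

∫_3^32 x·e^(−x/14) dx evaluates to 126.598.
Endpoint term: (f(3) + f(32))/2 = (2.42135 + 3.25444)/2 = 2.83790.
Running total after boundary: 129.436.
Order-1 term: 1/12 · (-0.130759 − 0.634164) = -0.0637436.
After k=1: 129.372.
Order-2 term: −1/720 · (0.000370632 − 0.0114714) = 1.54178e-05.
After k=2: 129.372.
Order-3 term: 1/30240 · (7.18572e-06 − 0.000100548) = -3.08736e-09.

S_3 ≈ 129.372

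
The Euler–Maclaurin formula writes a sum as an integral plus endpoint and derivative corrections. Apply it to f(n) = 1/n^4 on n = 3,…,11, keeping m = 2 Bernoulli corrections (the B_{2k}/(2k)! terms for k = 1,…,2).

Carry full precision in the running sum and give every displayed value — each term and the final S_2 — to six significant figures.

S_2 ≈ 0.0195957

The integral term ∫_3^11 1/x^4 dx = 0.0120952.
Endpoint term: (f(3) + f(11))/2 = (0.0123457 + 6.83013e-05)/2 = 0.00620699.
So far: 0.0183022.
Order-1 term: 1/12 · (-2.48369e-05 − (-0.0164609)) = 0.00136967.
Partial sum through k=1: 0.0196719.
Order-2 term: −1/720 · (-6.15790e-06 − (-0.0548697)) = -7.61993e-05.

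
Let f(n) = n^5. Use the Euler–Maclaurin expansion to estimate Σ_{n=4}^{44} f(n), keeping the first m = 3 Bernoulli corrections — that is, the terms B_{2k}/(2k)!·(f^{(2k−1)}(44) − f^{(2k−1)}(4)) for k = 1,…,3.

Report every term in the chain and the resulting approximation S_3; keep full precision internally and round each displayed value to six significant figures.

The integral term ∫_4^44 x^5 dx = 1.20938e+09.
½[f(4) + f(44)] = ½[1024.00 + 1.64916e+08] = 8.24586e+07.
Running total after boundary: 1.29184e+09.
Order-1 term: 1/12 · (1.87405e+07 − 1280.00) = 1.56160e+06.
After k=1: 1.29341e+09.
Order-2 term: −1/720 · (116160 − 960.000) = -160.000.
After k=2: 1.29341e+09.
Order-3 term: 1/30240 · (120.000 − 120.000) = 0.00000.

S_3 ≈ 1.29341e+09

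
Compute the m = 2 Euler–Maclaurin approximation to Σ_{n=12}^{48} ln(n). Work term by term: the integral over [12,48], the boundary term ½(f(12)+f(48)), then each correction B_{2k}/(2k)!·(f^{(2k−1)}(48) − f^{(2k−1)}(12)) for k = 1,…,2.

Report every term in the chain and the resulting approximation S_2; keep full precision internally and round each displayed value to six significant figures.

S_2 ≈ 123.172

The integral term ∫_12^48 ln(x) dx = 119.999.
Endpoint term: (f(12) + f(48))/2 = (2.48491 + 3.87120)/2 = 3.17805.
Running total after boundary: 123.177.
k=1: B_{2}/(2)! × [f^{(1)}(48) − f^{(1)}(12)] = 1/12 × (0.0208333 − 0.0833333) = -0.00520833.
Running total after k=1: 123.172.
k=2: B_{4}/(4)! × [f^{(3)}(48) − f^{(3)}(12)] = −1/720 × (1.80845e-05 − 0.00115741) = 1.58239e-06.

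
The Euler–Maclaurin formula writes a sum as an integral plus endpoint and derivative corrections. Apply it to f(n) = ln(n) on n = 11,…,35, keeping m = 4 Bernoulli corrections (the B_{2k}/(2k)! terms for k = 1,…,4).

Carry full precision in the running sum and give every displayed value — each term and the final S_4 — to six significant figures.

S_4 ≈ 77.0318

The integral term ∫_11^35 ln(x) dx = 74.0603.
Boundary: ½(f(11) + f(35)) = ½(2.39790 + 3.55535) = 2.97662.
So far: 77.0370.
Order-1 term: 1/12 · (0.0285714 − 0.0909091) = -0.00519481.
Partial sum through k=1: 77.0318.
Order-2 term: −1/720 · (4.66472e-05 − 0.00150263) = 2.02220e-06.
Partial sum through k=2: 77.0318.
Order-3 term: 1/30240 · (4.56952e-07 − 0.000149021) = -4.91284e-09.
Partial sum through k=3: 77.0318.
Order-4 term: −1/1209600 · (1.11907e-08 − 3.69474e-05) = 3.05359e-11.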